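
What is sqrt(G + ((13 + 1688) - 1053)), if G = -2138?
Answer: I*sqrt(1490) ≈ 38.601*I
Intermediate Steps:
sqrt(G + ((13 + 1688) - 1053)) = sqrt(-2138 + ((13 + 1688) - 1053)) = sqrt(-2138 + (1701 - 1053)) = sqrt(-2138 + 648) = sqrt(-1490) = I*sqrt(1490)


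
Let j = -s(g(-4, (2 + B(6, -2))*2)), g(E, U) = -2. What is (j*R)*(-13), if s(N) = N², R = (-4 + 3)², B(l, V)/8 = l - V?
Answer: 52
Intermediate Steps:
B(l, V) = -8*V + 8*l (B(l, V) = 8*(l - V) = -8*V + 8*l)
R = 1 (R = (-1)² = 1)
j = -4 (j = -1*(-2)² = -1*4 = -4)
(j*R)*(-13) = -4*1*(-13) = -4*(-13) = 52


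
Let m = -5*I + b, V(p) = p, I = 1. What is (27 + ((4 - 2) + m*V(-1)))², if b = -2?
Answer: 1296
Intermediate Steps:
m = -7 (m = -5*1 - 2 = -5 - 2 = -7)
(27 + ((4 - 2) + m*V(-1)))² = (27 + ((4 - 2) - 7*(-1)))² = (27 + (2 + 7))² = (27 + 9)² = 36² = 1296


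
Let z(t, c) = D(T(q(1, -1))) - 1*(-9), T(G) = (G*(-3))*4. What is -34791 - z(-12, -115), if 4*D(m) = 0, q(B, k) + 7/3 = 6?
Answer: -34800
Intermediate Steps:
q(B, k) = 11/3 (q(B, k) = -7/3 + 6 = 11/3)
T(G) = -12*G (T(G) = -3*G*4 = -12*G)
D(m) = 0 (D(m) = (¼)*0 = 0)
z(t, c) = 9 (z(t, c) = 0 - 1*(-9) = 0 + 9 = 9)
-34791 - z(-12, -115) = -34791 - 1*9 = -34791 - 9 = -34800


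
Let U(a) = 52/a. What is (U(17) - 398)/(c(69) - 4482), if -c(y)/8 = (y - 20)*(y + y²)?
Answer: 1119/5377219 ≈ 0.00020810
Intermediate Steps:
c(y) = -8*(-20 + y)*(y + y²) (c(y) = -8*(y - 20)*(y + y²) = -8*(-20 + y)*(y + y²))
(U(17) - 398)/(c(69) - 4482) = (52/17 - 398)/(8*69*(20 - 1*69² + 19*69) - 4482) = (52*(1/17) - 398)/(8*69*(20 - 1*4761 + 1311) - 4482) = (52/17 - 398)/(8*69*(20 - 4761 + 1311) - 4482) = -6714/(17*(8*69*(-3430) - 4482)) = -6714/(17*(-1893360 - 4482)) = -6714/17/(-1897842) = -6714/17*(-1/1897842) = 1119/5377219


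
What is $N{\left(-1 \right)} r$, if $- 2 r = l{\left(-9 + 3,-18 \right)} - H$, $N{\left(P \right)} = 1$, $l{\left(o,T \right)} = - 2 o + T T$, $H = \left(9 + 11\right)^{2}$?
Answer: $32$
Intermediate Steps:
$H = 400$ ($H = 20^{2} = 400$)
$l{\left(o,T \right)} = T^{2} - 2 o$ ($l{\left(o,T \right)} = - 2 o + T^{2} = T^{2} - 2 o$)
$r = 32$ ($r = - \frac{\left(\left(-18\right)^{2} - 2 \left(-9 + 3\right)\right) - 400}{2} = - \frac{\left(324 - -12\right) - 400}{2} = - \frac{\left(324 + 12\right) - 400}{2} = - \frac{336 - 400}{2} = \left(- \frac{1}{2}\right) \left(-64\right) = 32$)
$N{\left(-1 \right)} r = 1 \cdot 32 = 32$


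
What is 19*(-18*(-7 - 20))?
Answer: 9234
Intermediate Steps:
19*(-18*(-7 - 20)) = 19*(-18*(-27)) = 19*486 = 9234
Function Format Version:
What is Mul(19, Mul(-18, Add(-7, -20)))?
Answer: 9234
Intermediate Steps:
Mul(19, Mul(-18, Add(-7, -20))) = Mul(19, Mul(-18, -27)) = Mul(19, 486) = 9234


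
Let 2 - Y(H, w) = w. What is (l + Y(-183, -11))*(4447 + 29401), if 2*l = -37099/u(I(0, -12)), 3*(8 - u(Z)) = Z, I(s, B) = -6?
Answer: -311731618/5 ≈ -6.2346e+7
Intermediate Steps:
Y(H, w) = 2 - w
u(Z) = 8 - Z/3
l = -37099/20 (l = (-37099/(8 - ⅓*(-6)))/2 = (-37099/(8 + 2))/2 = (-37099/10)/2 = (-37099*⅒)/2 = (½)*(-37099/10) = -37099/20 ≈ -1854.9)
(l + Y(-183, -11))*(4447 + 29401) = (-37099/20 + (2 - 1*(-11)))*(4447 + 29401) = (-37099/20 + (2 + 11))*33848 = (-37099/20 + 13)*33848 = -36839/20*33848 = -311731618/5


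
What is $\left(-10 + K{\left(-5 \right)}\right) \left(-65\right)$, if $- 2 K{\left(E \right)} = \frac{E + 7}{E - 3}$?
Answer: $\frac{5135}{8} \approx 641.88$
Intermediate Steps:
$K{\left(E \right)} = - \frac{7 + E}{2 \left(-3 + E\right)}$ ($K{\left(E \right)} = - \frac{\left(E + 7\right) \frac{1}{E - 3}}{2} = - \frac{\left(7 + E\right) \frac{1}{-3 + E}}{2} = - \frac{\frac{1}{-3 + E} \left(7 + E\right)}{2} = - \frac{7 + E}{2 \left(-3 + E\right)}$)
$\left(-10 + K{\left(-5 \right)}\right) \left(-65\right) = \left(-10 + \frac{-7 - -5}{2 \left(-3 - 5\right)}\right) \left(-65\right) = \left(-10 + \frac{-7 + 5}{2 \left(-8\right)}\right) \left(-65\right) = \left(-10 + \frac{1}{2} \left(- \frac{1}{8}\right) \left(-2\right)\right) \left(-65\right) = \left(-10 + \frac{1}{8}\right) \left(-65\right) = \left(- \frac{79}{8}\right) \left(-65\right) = \frac{5135}{8}$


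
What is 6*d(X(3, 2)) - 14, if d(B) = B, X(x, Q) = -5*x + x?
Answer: -86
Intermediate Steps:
X(x, Q) = -4*x
6*d(X(3, 2)) - 14 = 6*(-4*3) - 14 = 6*(-12) - 14 = -72 - 14 = -86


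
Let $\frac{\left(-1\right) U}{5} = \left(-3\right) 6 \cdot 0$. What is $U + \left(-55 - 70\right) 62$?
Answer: $-7750$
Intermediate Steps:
$U = 0$ ($U = - 5 \left(-3\right) 6 \cdot 0 = - 5 \left(\left(-18\right) 0\right) = \left(-5\right) 0 = 0$)
$U + \left(-55 - 70\right) 62 = 0 + \left(-55 - 70\right) 62 = 0 - 7750 = -7750$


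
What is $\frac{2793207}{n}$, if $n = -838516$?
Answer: $- \frac{2793207}{838516} \approx -3.3311$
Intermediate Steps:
$\frac{2793207}{n} = \frac{2793207}{-838516} = 2793207 \left(- \frac{1}{838516}\right) = - \frac{2793207}{838516}$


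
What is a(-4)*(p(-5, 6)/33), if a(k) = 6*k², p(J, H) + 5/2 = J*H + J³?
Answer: -5040/11 ≈ -458.18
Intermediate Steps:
p(J, H) = -5/2 + J³ + H*J (p(J, H) = -5/2 + (J*H + J³) = -5/2 + (H*J + J³) = -5/2 + (J³ + H*J) = -5/2 + J³ + H*J)
a(-4)*(p(-5, 6)/33) = (6*(-4)²)*((-5/2 + (-5)³ + 6*(-5))/33) = (6*16)*((-5/2 - 125 - 30)*(1/33)) = 96*(-315/2*1/33) = 96*(-105/22) = -5040/11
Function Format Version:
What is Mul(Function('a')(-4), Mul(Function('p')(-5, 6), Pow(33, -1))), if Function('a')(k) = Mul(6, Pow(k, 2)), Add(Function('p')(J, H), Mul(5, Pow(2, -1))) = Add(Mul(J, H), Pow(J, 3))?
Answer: Rational(-5040, 11) ≈ -458.18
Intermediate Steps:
Function('p')(J, H) = Add(Rational(-5, 2), Pow(J, 3), Mul(H, J)) (Function('p')(J, H) = Add(Rational(-5, 2), Add(Mul(J, H), Pow(J, 3))) = Add(Rational(-5, 2), Add(Mul(H, J), Pow(J, 3))) = Add(Rational(-5, 2), Add(Pow(J, 3), Mul(H, J))) = Add(Rational(-5, 2), Pow(J, 3), Mul(H, J)))
Mul(Function('a')(-4), Mul(Function('p')(-5, 6), Pow(33, -1))) = Mul(Mul(6, Pow(-4, 2)), Mul(Add(Rational(-5, 2), Pow(-5, 3), Mul(6, -5)), Pow(33, -1))) = Mul(Mul(6, 16), Mul(Add(Rational(-5, 2), -125, -30), Rational(1, 33))) = Mul(96, Mul(Rational(-315, 2), Rational(1, 33))) = Mul(96, Rational(-105, 22)) = Rational(-5040, 11)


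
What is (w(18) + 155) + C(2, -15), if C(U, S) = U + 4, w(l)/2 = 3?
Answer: 167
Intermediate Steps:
w(l) = 6 (w(l) = 2*3 = 6)
C(U, S) = 4 + U
(w(18) + 155) + C(2, -15) = (6 + 155) + (4 + 2) = 161 + 6 = 167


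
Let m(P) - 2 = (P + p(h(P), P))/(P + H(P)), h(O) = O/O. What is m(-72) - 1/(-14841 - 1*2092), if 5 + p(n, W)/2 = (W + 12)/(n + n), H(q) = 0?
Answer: 2421455/609588 ≈ 3.9723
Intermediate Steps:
h(O) = 1
p(n, W) = -10 + (12 + W)/n (p(n, W) = -10 + 2*((W + 12)/(n + n)) = -10 + 2*((12 + W)/((2*n))) = -10 + 2*((12 + W)*(1/(2*n))) = -10 + 2*((12 + W)/(2*n)) = -10 + (12 + W)/n)
m(P) = 2 + (2 + 2*P)/P (m(P) = 2 + (P + (12 + P - 10*1)/1)/(P + 0) = 2 + (P + 1*(12 + P - 10))/P = 2 + (P + 1*(2 + P))/P = 2 + (P + (2 + P))/P = 2 + (2 + 2*P)/P)
m(-72) - 1/(-14841 - 1*2092) = (4 + 2/(-72)) - 1/(-14841 - 1*2092) = (4 + 2*(-1/72)) - 1/(-14841 - 2092) = (4 - 1/36) - 1/(-16933) = 143/36 - 1*(-1/16933) = 143/36 + 1/16933 = 2421455/609588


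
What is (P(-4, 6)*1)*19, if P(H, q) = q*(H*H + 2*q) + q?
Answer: 3306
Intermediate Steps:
P(H, q) = q + q*(H² + 2*q) (P(H, q) = q*(H² + 2*q) + q = q + q*(H² + 2*q))
(P(-4, 6)*1)*19 = ((6*(1 + (-4)² + 2*6))*1)*19 = ((6*(1 + 16 + 12))*1)*19 = ((6*29)*1)*19 = (174*1)*19 = 174*19 = 3306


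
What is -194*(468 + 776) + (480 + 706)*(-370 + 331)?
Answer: -287590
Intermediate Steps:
-194*(468 + 776) + (480 + 706)*(-370 + 331) = -194*1244 + 1186*(-39) = -241336 - 46254 = -287590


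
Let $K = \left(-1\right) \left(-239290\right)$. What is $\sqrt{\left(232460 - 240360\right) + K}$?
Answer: $3 \sqrt{25710} \approx 481.03$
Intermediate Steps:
$K = 239290$
$\sqrt{\left(232460 - 240360\right) + K} = \sqrt{\left(232460 - 240360\right) + 239290} = \sqrt{-7900 + 239290} = \sqrt{231390} = 3 \sqrt{25710}$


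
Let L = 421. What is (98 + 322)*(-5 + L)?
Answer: 174720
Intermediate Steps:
(98 + 322)*(-5 + L) = (98 + 322)*(-5 + 421) = 420*416 = 174720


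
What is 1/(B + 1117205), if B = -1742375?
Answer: -1/625170 ≈ -1.5996e-6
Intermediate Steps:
1/(B + 1117205) = 1/(-1742375 + 1117205) = 1/(-625170) = -1/625170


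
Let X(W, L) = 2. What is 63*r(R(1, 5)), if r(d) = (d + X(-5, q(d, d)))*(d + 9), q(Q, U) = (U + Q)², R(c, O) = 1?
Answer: 1890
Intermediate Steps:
q(Q, U) = (Q + U)²
r(d) = (2 + d)*(9 + d) (r(d) = (d + 2)*(d + 9) = (2 + d)*(9 + d))
63*r(R(1, 5)) = 63*(18 + 1² + 11*1) = 63*(18 + 1 + 11) = 63*30 = 1890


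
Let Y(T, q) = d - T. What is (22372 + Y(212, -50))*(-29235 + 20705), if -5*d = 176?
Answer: -188724544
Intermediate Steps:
d = -176/5 (d = -⅕*176 = -176/5 ≈ -35.200)
Y(T, q) = -176/5 - T
(22372 + Y(212, -50))*(-29235 + 20705) = (22372 + (-176/5 - 1*212))*(-29235 + 20705) = (22372 + (-176/5 - 212))*(-8530) = (22372 - 1236/5)*(-8530) = (110624/5)*(-8530) = -188724544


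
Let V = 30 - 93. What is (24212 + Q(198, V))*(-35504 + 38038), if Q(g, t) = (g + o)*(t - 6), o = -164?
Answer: 55408444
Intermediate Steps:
V = -63
Q(g, t) = (-164 + g)*(-6 + t) (Q(g, t) = (g - 164)*(t - 6) = (-164 + g)*(-6 + t))
(24212 + Q(198, V))*(-35504 + 38038) = (24212 + (984 - 164*(-63) - 6*198 + 198*(-63)))*(-35504 + 38038) = (24212 + (984 + 10332 - 1188 - 12474))*2534 = (24212 - 2346)*2534 = 21866*2534 = 55408444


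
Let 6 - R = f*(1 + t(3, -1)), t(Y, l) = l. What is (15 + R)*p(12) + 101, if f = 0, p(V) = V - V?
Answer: 101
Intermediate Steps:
p(V) = 0
R = 6 (R = 6 - 0*(1 - 1) = 6 - 0*0 = 6 - 1*0 = 6 + 0 = 6)
(15 + R)*p(12) + 101 = (15 + 6)*0 + 101 = 21*0 + 101 = 0 + 101 = 101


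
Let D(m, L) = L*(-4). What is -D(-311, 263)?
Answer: 1052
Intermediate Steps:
D(m, L) = -4*L
-D(-311, 263) = -(-4)*263 = -1*(-1052) = 1052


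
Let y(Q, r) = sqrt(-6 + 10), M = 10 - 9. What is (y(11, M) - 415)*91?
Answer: -37583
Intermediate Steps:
M = 1
y(Q, r) = 2 (y(Q, r) = sqrt(4) = 2)
(y(11, M) - 415)*91 = (2 - 415)*91 = -413*91 = -37583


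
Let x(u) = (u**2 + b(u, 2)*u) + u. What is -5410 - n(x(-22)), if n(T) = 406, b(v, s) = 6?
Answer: -5816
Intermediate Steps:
x(u) = u**2 + 7*u (x(u) = (u**2 + 6*u) + u = u**2 + 7*u)
-5410 - n(x(-22)) = -5410 - 1*406 = -5410 - 406 = -5816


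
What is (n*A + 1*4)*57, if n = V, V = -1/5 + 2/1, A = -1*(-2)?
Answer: 2166/5 ≈ 433.20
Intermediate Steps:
A = 2
V = 9/5 (V = -1*1/5 + 2*1 = -1/5 + 2 = 9/5 ≈ 1.8000)
n = 9/5 ≈ 1.8000
(n*A + 1*4)*57 = ((9/5)*2 + 1*4)*57 = (18/5 + 4)*57 = (38/5)*57 = 2166/5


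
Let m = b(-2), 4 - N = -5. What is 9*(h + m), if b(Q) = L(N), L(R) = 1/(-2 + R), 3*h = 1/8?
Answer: 93/56 ≈ 1.6607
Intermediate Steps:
N = 9 (N = 4 - 1*(-5) = 4 + 5 = 9)
h = 1/24 (h = (1/3)/8 = (1/3)*(1/8) = 1/24 ≈ 0.041667)
b(Q) = 1/7 (b(Q) = 1/(-2 + 9) = 1/7)
m = 1/7 ≈ 0.14286
9*(h + m) = 9*(1/24 + 1/7) = 9*(31/168) = 93/56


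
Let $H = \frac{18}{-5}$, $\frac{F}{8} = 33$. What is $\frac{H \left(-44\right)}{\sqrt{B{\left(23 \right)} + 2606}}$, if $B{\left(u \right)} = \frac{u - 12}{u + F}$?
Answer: $\frac{264 \sqrt{214656771}}{1246555} \approx 3.1029$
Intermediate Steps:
$F = 264$ ($F = 8 \cdot 33 = 264$)
$B{\left(u \right)} = \frac{-12 + u}{264 + u}$ ($B{\left(u \right)} = \frac{u - 12}{u + 264} = \frac{-12 + u}{264 + u}$)
$H = - \frac{18}{5}$ ($H = 18 \left(- \frac{1}{5}\right) = - \frac{18}{5} \approx -3.6$)
$\frac{H \left(-44\right)}{\sqrt{B{\left(23 \right)} + 2606}} = \frac{\left(- \frac{18}{5}\right) \left(-44\right)}{\sqrt{\frac{-12 + 23}{264 + 23} + 2606}} = \frac{792}{5 \sqrt{\frac{1}{287} \cdot 11 + 2606}} = \frac{792}{5 \sqrt{\frac{11}{287} + 2606}} = \frac{792}{5 \sqrt{\frac{747933}{287}}} = \frac{792}{5 \frac{\sqrt{214656771}}{287}} = \frac{792 \frac{\sqrt{214656771}}{747933}}{5} = \frac{264 \sqrt{214656771}}{1246555}$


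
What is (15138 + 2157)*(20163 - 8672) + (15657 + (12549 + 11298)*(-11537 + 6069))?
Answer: 68357106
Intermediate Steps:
(15138 + 2157)*(20163 - 8672) + (15657 + (12549 + 11298)*(-11537 + 6069)) = 17295*11491 + (15657 + 23847*(-5468)) = 198736845 + (15657 - 130395396) = 198736845 - 130379739 = 68357106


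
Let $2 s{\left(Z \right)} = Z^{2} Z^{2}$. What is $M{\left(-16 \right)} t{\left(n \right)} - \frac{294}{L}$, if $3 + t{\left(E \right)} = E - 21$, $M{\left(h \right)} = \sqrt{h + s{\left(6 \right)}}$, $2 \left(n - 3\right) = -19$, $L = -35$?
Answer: $\frac{42}{5} - 61 \sqrt{158} \approx -758.36$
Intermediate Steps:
$s{\left(Z \right)} = \frac{Z^{4}}{2}$ ($s{\left(Z \right)} = \frac{Z^{2} Z^{2}}{2} = \frac{Z^{4}}{2}$)
$n = - \frac{13}{2}$ ($n = 3 + \frac{1}{2} \left(-19\right) = 3 - \frac{19}{2} = - \frac{13}{2} \approx -6.5$)
$M{\left(h \right)} = \sqrt{648 + h}$ ($M{\left(h \right)} = \sqrt{h + \frac{6^{4}}{2}} = \sqrt{h + \frac{1}{2} \cdot 1296} = \sqrt{h + 648} = \sqrt{648 + h}$)
$t{\left(E \right)} = -24 + E$ ($t{\left(E \right)} = -3 + \left(E - 21\right) = -3 + \left(-21 + E\right) = -24 + E$)
$M{\left(-16 \right)} t{\left(n \right)} - \frac{294}{L} = \sqrt{648 - 16} \left(-24 - \frac{13}{2}\right) - \frac{294}{-35} = \sqrt{632} \left(- \frac{61}{2}\right) - - \frac{42}{5} = 2 \sqrt{158} \left(- \frac{61}{2}\right) + \frac{42}{5} = - 61 \sqrt{158} + \frac{42}{5} = \frac{42}{5} - 61 \sqrt{158}$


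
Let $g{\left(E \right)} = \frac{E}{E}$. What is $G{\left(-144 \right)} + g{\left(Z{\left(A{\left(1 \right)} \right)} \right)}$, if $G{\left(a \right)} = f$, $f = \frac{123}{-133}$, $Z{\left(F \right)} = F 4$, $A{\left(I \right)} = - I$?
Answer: $\frac{10}{133} \approx 0.075188$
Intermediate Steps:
$Z{\left(F \right)} = 4 F$
$g{\left(E \right)} = 1$
$f = - \frac{123}{133}$ ($f = 123 \left(- \frac{1}{133}\right) = - \frac{123}{133} \approx -0.92481$)
$G{\left(a \right)} = - \frac{123}{133}$
$G{\left(-144 \right)} + g{\left(Z{\left(A{\left(1 \right)} \right)} \right)} = - \frac{123}{133} + 1 = \frac{10}{133}$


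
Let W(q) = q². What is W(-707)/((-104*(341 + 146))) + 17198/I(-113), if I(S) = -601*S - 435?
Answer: -16428883259/1708812872 ≈ -9.6142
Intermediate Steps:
I(S) = -435 - 601*S
W(-707)/((-104*(341 + 146))) + 17198/I(-113) = (-707)²/((-104*(341 + 146))) + 17198/(-435 - 601*(-113)) = 499849/((-104*487)) + 17198/(-435 + 67913) = 499849/(-50648) + 17198/67478 = 499849*(-1/50648) + 17198*(1/67478) = -499849/50648 + 8599/33739 = -16428883259/1708812872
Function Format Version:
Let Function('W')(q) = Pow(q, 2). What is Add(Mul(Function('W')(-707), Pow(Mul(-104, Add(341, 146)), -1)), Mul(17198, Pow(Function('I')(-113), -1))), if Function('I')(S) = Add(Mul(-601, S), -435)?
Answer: Rational(-16428883259, 1708812872) ≈ -9.6142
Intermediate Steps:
Function('I')(S) = Add(-435, Mul(-601, S))
Add(Mul(Function('W')(-707), Pow(Mul(-104, Add(341, 146)), -1)), Mul(17198, Pow(Function('I')(-113), -1))) = Add(Mul(Pow(-707, 2), Pow(Mul(-104, Add(341, 146)), -1)), Mul(17198, Pow(Add(-435, Mul(-601, -113)), -1))) = Add(Mul(499849, Pow(Mul(-104, 487), -1)), Mul(17198, Pow(Add(-435, 67913), -1))) = Add(Mul(499849, Pow(-50648, -1)), Mul(17198, Pow(67478, -1))) = Add(Mul(499849, Rational(-1, 50648)), Mul(17198, Rational(1, 67478))) = Add(Rational(-499849, 50648), Rational(8599, 33739)) = Rational(-16428883259, 1708812872)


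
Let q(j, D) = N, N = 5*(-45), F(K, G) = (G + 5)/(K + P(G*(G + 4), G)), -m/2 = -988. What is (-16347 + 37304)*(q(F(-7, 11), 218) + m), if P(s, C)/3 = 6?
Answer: 36695707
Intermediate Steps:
m = 1976 (m = -2*(-988) = 1976)
P(s, C) = 18 (P(s, C) = 3*6 = 18)
F(K, G) = (5 + G)/(18 + K) (F(K, G) = (G + 5)/(K + 18) = (5 + G)/(18 + K))
N = -225
q(j, D) = -225
(-16347 + 37304)*(q(F(-7, 11), 218) + m) = (-16347 + 37304)*(-225 + 1976) = 20957*1751 = 36695707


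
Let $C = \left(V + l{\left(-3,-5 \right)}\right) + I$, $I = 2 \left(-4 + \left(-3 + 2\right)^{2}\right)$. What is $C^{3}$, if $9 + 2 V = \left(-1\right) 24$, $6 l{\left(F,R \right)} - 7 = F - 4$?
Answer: $- \frac{91125}{8} \approx -11391.0$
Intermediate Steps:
$l{\left(F,R \right)} = \frac{1}{2} + \frac{F}{6}$ ($l{\left(F,R \right)} = \frac{7}{6} + \frac{F - 4}{6} = \frac{7}{6} + \frac{-4 + F}{6} = \frac{7}{6} + \left(- \frac{2}{3} + \frac{F}{6}\right) = \frac{1}{2} + \frac{F}{6}$)
$I = -6$ ($I = 2 \left(-4 + \left(-1\right)^{2}\right) = 2 \left(-4 + 1\right) = 2 \left(-3\right) = -6$)
$V = - \frac{33}{2}$ ($V = - \frac{9}{2} + \frac{\left(-1\right) 24}{2} = - \frac{9}{2} + \frac{1}{2} \left(-24\right) = - \frac{9}{2} - 12 = - \frac{33}{2} \approx -16.5$)
$C = - \frac{45}{2}$ ($C = \left(- \frac{33}{2} + \left(\frac{1}{2} + \frac{1}{6} \left(-3\right)\right)\right) - 6 = \left(- \frac{33}{2} + \left(\frac{1}{2} - \frac{1}{2}\right)\right) - 6 = \left(- \frac{33}{2} + 0\right) - 6 = - \frac{33}{2} - 6 = - \frac{45}{2} \approx -22.5$)
$C^{3} = \left(- \frac{45}{2}\right)^{3} = - \frac{91125}{8}$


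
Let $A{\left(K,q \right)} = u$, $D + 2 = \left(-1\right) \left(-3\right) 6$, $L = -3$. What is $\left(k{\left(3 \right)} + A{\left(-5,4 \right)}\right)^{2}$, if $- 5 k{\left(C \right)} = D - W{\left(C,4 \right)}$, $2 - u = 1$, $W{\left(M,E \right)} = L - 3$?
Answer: $\frac{289}{25} \approx 11.56$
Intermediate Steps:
$D = 16$ ($D = -2 + \left(-1\right) \left(-3\right) 6 = -2 + 3 \cdot 6 = -2 + 18 = 16$)
$W{\left(M,E \right)} = -6$ ($W{\left(M,E \right)} = -3 - 3 = -6$)
$u = 1$ ($u = 2 - 1 = 1$)
$A{\left(K,q \right)} = 1$
$k{\left(C \right)} = - \frac{22}{5}$ ($k{\left(C \right)} = - \frac{16 - -6}{5} = - \frac{16 + 6}{5} = \left(- \frac{1}{5}\right) 22 = - \frac{22}{5}$)
$\left(k{\left(3 \right)} + A{\left(-5,4 \right)}\right)^{2} = \left(- \frac{22}{5} + 1\right)^{2} = \left(- \frac{17}{5}\right)^{2} = \frac{289}{25}$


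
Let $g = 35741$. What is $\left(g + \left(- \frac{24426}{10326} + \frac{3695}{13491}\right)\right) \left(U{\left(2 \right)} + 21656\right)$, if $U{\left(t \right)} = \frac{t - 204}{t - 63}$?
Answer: $\frac{121814298451654770}{157366519} \approx 7.7408 \cdot 10^{8}$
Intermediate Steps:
$U{\left(t \right)} = \frac{-204 + t}{-63 + t}$
$\left(g + \left(- \frac{24426}{10326} + \frac{3695}{13491}\right)\right) \left(U{\left(2 \right)} + 21656\right) = \left(35741 + \left(- \frac{24426}{10326} + \frac{3695}{13491}\right)\right) \left(\frac{-204 + 2}{-63 + 2} + 21656\right) = \left(35741 + \left(\left(-24426\right) \frac{1}{10326} + 3695 \cdot \frac{1}{13491}\right)\right) \left(\frac{1}{-61} \left(-202\right) + 21656\right) = \left(35741 + \left(- \frac{4071}{1721} + \frac{3695}{13491}\right)\right) \left(\left(- \frac{1}{61}\right) \left(-202\right) + 21656\right) = \left(35741 - \frac{48562766}{23218011}\right) \left(\frac{202}{61} + 21656\right) = \frac{829786368385}{23218011} \cdot \frac{1321218}{61} = \frac{121814298451654770}{157366519}$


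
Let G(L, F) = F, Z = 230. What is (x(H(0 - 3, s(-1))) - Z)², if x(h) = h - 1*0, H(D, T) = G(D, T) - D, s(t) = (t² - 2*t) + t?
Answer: 50625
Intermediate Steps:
s(t) = t² - t
H(D, T) = T - D
x(h) = h (x(h) = h + 0 = h)
(x(H(0 - 3, s(-1))) - Z)² = ((-(-1 - 1) - (0 - 3)) - 1*230)² = ((-1*(-2) - 1*(-3)) - 230)² = ((2 + 3) - 230)² = (5 - 230)² = (-225)² = 50625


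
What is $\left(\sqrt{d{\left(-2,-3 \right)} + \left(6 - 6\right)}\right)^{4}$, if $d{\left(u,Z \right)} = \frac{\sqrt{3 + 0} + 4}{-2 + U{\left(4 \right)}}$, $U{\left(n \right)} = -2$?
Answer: $\frac{\left(4 + \sqrt{3}\right)^{2}}{16} \approx 2.0535$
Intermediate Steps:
$d{\left(u,Z \right)} = -1 - \frac{\sqrt{3}}{4}$ ($d{\left(u,Z \right)} = \frac{\sqrt{3 + 0} + 4}{-2 - 2} = \frac{\sqrt{3} + 4}{-4} = \left(4 + \sqrt{3}\right) \left(- \frac{1}{4}\right) = -1 - \frac{\sqrt{3}}{4}$)
$\left(\sqrt{d{\left(-2,-3 \right)} + \left(6 - 6\right)}\right)^{4} = \left(\sqrt{\left(-1 - \frac{\sqrt{3}}{4}\right) + \left(6 - 6\right)}\right)^{4} = \left(\sqrt{\left(-1 - \frac{\sqrt{3}}{4}\right) + 0}\right)^{4} = \left(\sqrt{-1 - \frac{\sqrt{3}}{4}}\right)^{4} = \left(-1 - \frac{\sqrt{3}}{4}\right)^{2}$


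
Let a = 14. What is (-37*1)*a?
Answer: -518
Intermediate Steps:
(-37*1)*a = -37*1*14 = -37*14 = -518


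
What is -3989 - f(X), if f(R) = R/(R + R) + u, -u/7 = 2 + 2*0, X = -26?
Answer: -7951/2 ≈ -3975.5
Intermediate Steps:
u = -14 (u = -7*(2 + 2*0) = -7*(2 + 0) = -7*2 = -14)
f(R) = -27/2 (f(R) = R/(R + R) - 14 = R/((2*R)) - 14 = (1/(2*R))*R - 14 = ½ - 14 = -27/2)
-3989 - f(X) = -3989 - 1*(-27/2) = -3989 + 27/2 = -7951/2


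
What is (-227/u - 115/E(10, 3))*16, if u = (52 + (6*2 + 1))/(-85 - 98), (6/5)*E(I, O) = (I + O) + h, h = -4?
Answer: 1946128/195 ≈ 9980.1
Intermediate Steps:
E(I, O) = -10/3 + 5*I/6 + 5*O/6 (E(I, O) = 5*((I + O) - 4)/6 = 5*(-4 + I + O)/6 = -10/3 + 5*I/6 + 5*O/6)
u = -65/183 (u = (52 + (12 + 1))/(-183) = (52 + 13)*(-1/183) = 65*(-1/183) = -65/183 ≈ -0.35519)
(-227/u - 115/E(10, 3))*16 = (-227/(-65/183) - 115/(-10/3 + (⅚)*10 + (⅚)*3))*16 = (-227*(-183/65) - 115/(-10/3 + 25/3 + 5/2))*16 = (41541/65 - 115/15/2)*16 = (41541/65 - 115*2/15)*16 = (41541/65 - 46/3)*16 = (121633/195)*16 = 1946128/195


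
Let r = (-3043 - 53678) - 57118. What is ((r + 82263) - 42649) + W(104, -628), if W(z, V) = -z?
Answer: -74329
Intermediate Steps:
r = -113839 (r = -56721 - 57118 = -113839)
((r + 82263) - 42649) + W(104, -628) = ((-113839 + 82263) - 42649) - 1*104 = (-31576 - 42649) - 104 = -74225 - 104 = -74329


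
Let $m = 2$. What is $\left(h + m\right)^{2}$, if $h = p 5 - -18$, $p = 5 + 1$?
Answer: $2500$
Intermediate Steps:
$p = 6$
$h = 48$ ($h = 6 \cdot 5 - -18 = 30 + 18 = 48$)
$\left(h + m\right)^{2} = \left(48 + 2\right)^{2} = 50^{2} = 2500$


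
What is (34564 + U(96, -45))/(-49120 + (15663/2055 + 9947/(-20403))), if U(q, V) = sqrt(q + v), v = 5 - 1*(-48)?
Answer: -120767091255/171601027808 - 13976055*sqrt(149)/686404111232 ≈ -0.70402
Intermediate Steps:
v = 53 (v = 5 + 48 = 53)
U(q, V) = sqrt(53 + q) (U(q, V) = sqrt(q + 53) = sqrt(53 + q))
(34564 + U(96, -45))/(-49120 + (15663/2055 + 9947/(-20403))) = (34564 + sqrt(53 + 96))/(-49120 + (15663/2055 + 9947/(-20403))) = (34564 + sqrt(149))/(-49120 + (15663*(1/2055) + 9947*(-1/20403))) = (34564 + sqrt(149))/(-49120 + (5221/685 - 9947/20403)) = (34564 + sqrt(149))/(-49120 + 99710368/13976055) = (34564 + sqrt(149))/(-686404111232/13976055) = (34564 + sqrt(149))*(-13976055/686404111232) = -120767091255/171601027808 - 13976055*sqrt(149)/686404111232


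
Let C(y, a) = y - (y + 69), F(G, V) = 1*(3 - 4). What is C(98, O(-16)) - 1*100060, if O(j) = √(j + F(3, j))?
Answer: -100129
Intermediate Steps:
F(G, V) = -1 (F(G, V) = 1*(-1) = -1)
O(j) = √(-1 + j) (O(j) = √(j - 1) = √(-1 + j))
C(y, a) = -69 (C(y, a) = y - (69 + y) = y + (-69 - y) = -69)
C(98, O(-16)) - 1*100060 = -69 - 1*100060 = -69 - 100060 = -100129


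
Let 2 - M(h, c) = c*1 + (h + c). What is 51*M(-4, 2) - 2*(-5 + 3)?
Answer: 106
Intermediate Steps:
M(h, c) = 2 - h - 2*c (M(h, c) = 2 - (c*1 + (h + c)) = 2 - (c + (c + h)) = 2 - (h + 2*c) = 2 + (-h - 2*c) = 2 - h - 2*c)
51*M(-4, 2) - 2*(-5 + 3) = 51*(2 - 1*(-4) - 2*2) - 2*(-5 + 3) = 51*(2 + 4 - 4) - 2*(-2) = 51*2 + 4 = 102 + 4 = 106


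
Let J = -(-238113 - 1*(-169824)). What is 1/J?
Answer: 1/68289 ≈ 1.4644e-5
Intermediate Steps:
J = 68289 (J = -(-238113 + 169824) = -1*(-68289) = 68289)
1/J = 1/68289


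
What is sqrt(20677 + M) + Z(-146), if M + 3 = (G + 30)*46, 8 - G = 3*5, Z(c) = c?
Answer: -146 + 2*sqrt(5433) ≈ 1.4178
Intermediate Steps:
G = -7 (G = 8 - 3*5 = 8 - 1*15 = 8 - 15 = -7)
M = 1055 (M = -3 + (-7 + 30)*46 = -3 + 23*46 = -3 + 1058 = 1055)
sqrt(20677 + M) + Z(-146) = sqrt(20677 + 1055) - 146 = sqrt(21732) - 146 = 2*sqrt(5433) - 146 = -146 + 2*sqrt(5433)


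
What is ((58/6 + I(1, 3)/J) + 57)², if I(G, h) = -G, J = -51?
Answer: 11566801/2601 ≈ 4447.1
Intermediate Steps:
((58/6 + I(1, 3)/J) + 57)² = ((58/6 - 1*1/(-51)) + 57)² = ((58*(⅙) - 1*(-1/51)) + 57)² = ((29/3 + 1/51) + 57)² = (494/51 + 57)² = (3401/51)² = 11566801/2601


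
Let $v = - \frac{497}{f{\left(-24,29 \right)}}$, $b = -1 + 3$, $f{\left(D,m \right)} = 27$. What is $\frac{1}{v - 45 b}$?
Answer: $- \frac{27}{2927} \approx -0.0092245$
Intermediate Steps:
$b = 2$
$v = - \frac{497}{27} \approx -18.407$
$\frac{1}{v - 45 b} = \frac{1}{- \frac{497}{27} - 90} = \frac{1}{- \frac{2927}{27}} = - \frac{27}{2927}$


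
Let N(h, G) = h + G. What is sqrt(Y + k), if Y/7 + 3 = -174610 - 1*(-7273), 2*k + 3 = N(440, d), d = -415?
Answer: I*sqrt(1171369) ≈ 1082.3*I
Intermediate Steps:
N(h, G) = G + h
k = 11 (k = -3/2 + (-415 + 440)/2 = -3/2 + (1/2)*25 = -3/2 + 25/2 = 11)
Y = -1171380 (Y = -21 + 7*(-174610 - 1*(-7273)) = -21 + 7*(-174610 + 7273) = -21 + 7*(-167337) = -21 - 1171359 = -1171380)
sqrt(Y + k) = sqrt(-1171380 + 11) = sqrt(-1171369) = I*sqrt(1171369)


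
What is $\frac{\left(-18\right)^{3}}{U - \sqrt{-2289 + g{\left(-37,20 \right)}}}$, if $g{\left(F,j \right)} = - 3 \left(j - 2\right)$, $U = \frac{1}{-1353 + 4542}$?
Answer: $- \frac{2324781}{2978457038} - \frac{7413726609 i \sqrt{2343}}{2978457038} \approx -0.00078053 - 120.48 i$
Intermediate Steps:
$U = \frac{1}{3189} \approx 0.00031358$
$g{\left(F,j \right)} = 6 - 3 j$ ($g{\left(F,j \right)} = - 3 \left(-2 + j\right) = 6 - 3 j$)
$\frac{\left(-18\right)^{3}}{U - \sqrt{-2289 + g{\left(-37,20 \right)}}} = \frac{\left(-18\right)^{3}}{\frac{1}{3189} - \sqrt{-2289 + \left(6 - 60\right)}} = - \frac{5832}{\frac{1}{3189} - \sqrt{-2289 + \left(6 - 60\right)}} = - \frac{5832}{\frac{1}{3189} - \sqrt{-2289 - 54}} = - \frac{5832}{\frac{1}{3189} - \sqrt{-2343}} = - \frac{5832}{\frac{1}{3189} - i \sqrt{2343}}$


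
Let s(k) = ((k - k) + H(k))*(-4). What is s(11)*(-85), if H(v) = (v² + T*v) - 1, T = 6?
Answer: 63240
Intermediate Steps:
H(v) = -1 + v² + 6*v (H(v) = (v² + 6*v) - 1 = -1 + v² + 6*v)
s(k) = 4 - 24*k - 4*k² (s(k) = ((k - k) + (-1 + k² + 6*k))*(-4) = (0 + (-1 + k² + 6*k))*(-4) = (-1 + k² + 6*k)*(-4) = 4 - 24*k - 4*k²)
s(11)*(-85) = (4 - 24*11 - 4*11²)*(-85) = (4 - 264 - 4*121)*(-85) = (4 - 264 - 484)*(-85) = -744*(-85) = 63240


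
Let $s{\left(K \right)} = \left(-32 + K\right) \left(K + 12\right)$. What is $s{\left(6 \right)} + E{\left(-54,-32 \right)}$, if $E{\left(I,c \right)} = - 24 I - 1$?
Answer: $827$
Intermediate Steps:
$s{\left(K \right)} = \left(-32 + K\right) \left(12 + K\right)$
$E{\left(I,c \right)} = -1 - 24 I$
$s{\left(6 \right)} + E{\left(-54,-32 \right)} = \left(-384 + 6^{2} - 120\right) - -1295 = \left(-384 + 36 - 120\right) + \left(-1 + 1296\right) = -468 + 1295 = 827$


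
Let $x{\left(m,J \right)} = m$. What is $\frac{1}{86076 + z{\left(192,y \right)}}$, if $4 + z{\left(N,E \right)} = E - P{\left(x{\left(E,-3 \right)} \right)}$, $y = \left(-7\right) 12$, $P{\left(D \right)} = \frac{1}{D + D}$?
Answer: $\frac{168}{14445985} \approx 1.163 \cdot 10^{-5}$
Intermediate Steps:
$P{\left(D \right)} = \frac{1}{2 D}$
$y = -84$
$z{\left(N,E \right)} = -4 + E - \frac{1}{2 E}$ ($z{\left(N,E \right)} = -4 + \left(E - \frac{1}{2 E}\right) = -4 + E - \frac{1}{2 E}$)
$\frac{1}{86076 + z{\left(192,y \right)}} = \frac{1}{86076 - \left(88 - \frac{1}{168}\right)} = \frac{1}{86076 - \frac{14783}{168}} = \frac{1}{\frac{14445985}{168}} = \frac{168}{14445985}$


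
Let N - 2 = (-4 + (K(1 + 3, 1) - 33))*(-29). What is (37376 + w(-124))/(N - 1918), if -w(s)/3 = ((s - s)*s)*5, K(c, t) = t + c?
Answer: -9344/247 ≈ -37.830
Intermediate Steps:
K(c, t) = c + t
N = 930 (N = 2 + (-4 + (((1 + 3) + 1) - 33))*(-29) = 2 + (-4 + ((4 + 1) - 33))*(-29) = 2 + (-4 + (5 - 33))*(-29) = 2 + (-4 - 28)*(-29) = 2 - 32*(-29) = 2 + 928 = 930)
w(s) = 0 (w(s) = -3*(s - s)*s*5 = -3*0*s*5 = -0*5 = -3*0 = 0)
(37376 + w(-124))/(N - 1918) = (37376 + 0)/(930 - 1918) = 37376/(-988) = 37376*(-1/988) = -9344/247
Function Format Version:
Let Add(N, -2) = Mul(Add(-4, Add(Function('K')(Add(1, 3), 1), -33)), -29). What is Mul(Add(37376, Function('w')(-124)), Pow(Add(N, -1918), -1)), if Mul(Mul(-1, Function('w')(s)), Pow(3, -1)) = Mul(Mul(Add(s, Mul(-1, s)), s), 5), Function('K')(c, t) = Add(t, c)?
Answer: Rational(-9344, 247) ≈ -37.830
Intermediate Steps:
Function('K')(c, t) = Add(c, t)
N = 930 (N = Add(2, Mul(Add(-4, Add(Add(Add(1, 3), 1), -33)), -29)) = Add(2, Mul(Add(-4, Add(Add(4, 1), -33)), -29)) = Add(2, Mul(Add(-4, Add(5, -33)), -29)) = Add(2, Mul(Add(-4, -28), -29)) = Add(2, Mul(-32, -29)) = Add(2, 928) = 930)
Function('w')(s) = 0 (Function('w')(s) = Mul(-3, Mul(Mul(Add(s, Mul(-1, s)), s), 5)) = Mul(-3, Mul(Mul(0, s), 5)) = Mul(-3, Mul(0, 5)) = Mul(-3, 0) = 0)
Mul(Add(37376, Function('w')(-124)), Pow(Add(N, -1918), -1)) = Mul(Add(37376, 0), Pow(Add(930, -1918), -1)) = Mul(37376, Pow(-988, -1)) = Mul(37376, Rational(-1, 988)) = Rational(-9344, 247)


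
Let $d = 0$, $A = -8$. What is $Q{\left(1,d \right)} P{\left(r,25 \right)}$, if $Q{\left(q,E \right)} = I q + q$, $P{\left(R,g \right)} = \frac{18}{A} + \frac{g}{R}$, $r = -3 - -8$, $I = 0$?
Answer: $\frac{11}{4} \approx 2.75$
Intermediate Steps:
$r = 5$ ($r = -3 + 8 = 5$)
$P{\left(R,g \right)} = - \frac{9}{4} + \frac{g}{R}$ ($P{\left(R,g \right)} = \frac{18}{-8} + \frac{g}{R} = 18 \left(- \frac{1}{8}\right) + \frac{g}{R} = - \frac{9}{4} + \frac{g}{R}$)
$Q{\left(q,E \right)} = q$ ($Q{\left(q,E \right)} = 0 q + q = 0 + q = q$)
$Q{\left(1,d \right)} P{\left(r,25 \right)} = 1 \left(- \frac{9}{4} + \frac{25}{5}\right) = 1 \left(- \frac{9}{4} + 25 \cdot \frac{1}{5}\right) = 1 \left(- \frac{9}{4} + 5\right) = 1 \cdot \frac{11}{4} = \frac{11}{4}$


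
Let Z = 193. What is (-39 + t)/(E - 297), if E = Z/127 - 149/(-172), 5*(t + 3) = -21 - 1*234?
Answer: 677164/2145183 ≈ 0.31567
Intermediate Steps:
t = -54 (t = -3 + (-21 - 1*234)/5 = -3 + (-21 - 234)/5 = -3 + (⅕)*(-255) = -3 - 51 = -54)
E = 52119/21844 (E = 193/127 - 149/(-172) = 193*(1/127) - 149*(-1/172) = 193/127 + 149/172 = 52119/21844 ≈ 2.3860)
(-39 + t)/(E - 297) = (-39 - 54)/(52119/21844 - 297) = -93/(-6435549/21844) = -93*(-21844/6435549) = 677164/2145183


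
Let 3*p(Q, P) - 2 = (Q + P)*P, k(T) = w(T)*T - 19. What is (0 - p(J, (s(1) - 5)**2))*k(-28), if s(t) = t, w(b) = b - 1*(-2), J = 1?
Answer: -194266/3 ≈ -64755.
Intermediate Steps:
w(b) = 2 + b (w(b) = b + 2 = 2 + b)
k(T) = -19 + T*(2 + T) (k(T) = (2 + T)*T - 19 = T*(2 + T) - 19 = -19 + T*(2 + T))
p(Q, P) = 2/3 + P*(P + Q)/3 (p(Q, P) = 2/3 + ((Q + P)*P)/3 = 2/3 + ((P + Q)*P)/3 = 2/3 + (P*(P + Q))/3 = 2/3 + P*(P + Q)/3)
(0 - p(J, (s(1) - 5)**2))*k(-28) = (0 - (2/3 + ((1 - 5)**2)**2/3 + (1/3)*(1 - 5)**2*1))*(-19 - 28*(2 - 28)) = (0 - (2/3 + ((-4)**2)**2/3 + (1/3)*(-4)**2*1))*(-19 - 28*(-26)) = (0 - (2/3 + (1/3)*16**2 + (1/3)*16*1))*(-19 + 728) = (0 - (2/3 + (1/3)*256 + 16/3))*709 = (0 - (2/3 + 256/3 + 16/3))*709 = (0 - 1*274/3)*709 = (0 - 274/3)*709 = -274/3*709 = -194266/3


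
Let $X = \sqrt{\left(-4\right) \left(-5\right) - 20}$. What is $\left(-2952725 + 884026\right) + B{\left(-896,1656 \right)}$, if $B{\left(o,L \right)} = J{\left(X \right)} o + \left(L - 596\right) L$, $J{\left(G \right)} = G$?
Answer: $-313339$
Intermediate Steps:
$X = 0$ ($X = \sqrt{20 - 20} = \sqrt{0} = 0$)
$B{\left(o,L \right)} = L \left(-596 + L\right)$ ($B{\left(o,L \right)} = 0 o + \left(L - 596\right) L = 0 + \left(-596 + L\right) L = 0 + L \left(-596 + L\right) = L \left(-596 + L\right)$)
$\left(-2952725 + 884026\right) + B{\left(-896,1656 \right)} = \left(-2952725 + 884026\right) + 1656 \left(-596 + 1656\right) = -2068699 + 1656 \cdot 1060 = -2068699 + 1755360 = -313339$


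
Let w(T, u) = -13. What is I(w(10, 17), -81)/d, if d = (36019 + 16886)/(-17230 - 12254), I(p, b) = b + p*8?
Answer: 363636/3527 ≈ 103.10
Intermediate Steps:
I(p, b) = b + 8*p
d = -17635/9828 (d = 52905/(-29484) = 52905*(-1/29484) = -17635/9828 ≈ -1.7944)
I(w(10, 17), -81)/d = (-81 + 8*(-13))/(-17635/9828) = (-81 - 104)*(-9828/17635) = -185*(-9828/17635) = 363636/3527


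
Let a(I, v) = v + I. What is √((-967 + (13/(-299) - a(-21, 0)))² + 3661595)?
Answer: 2*√602609459/23 ≈ 2134.6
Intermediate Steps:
a(I, v) = I + v
√((-967 + (13/(-299) - a(-21, 0)))² + 3661595) = √((-967 + (13/(-299) - (-21 + 0)))² + 3661595) = √((-967 + (13*(-1/299) - 1*(-21)))² + 3661595) = √((-967 + (-1/23 + 21))² + 3661595) = √((-967 + 482/23)² + 3661595) = √((-21759/23)² + 3661595) = √(473454081/529 + 3661595) = √(2410437836/529) = 2*√602609459/23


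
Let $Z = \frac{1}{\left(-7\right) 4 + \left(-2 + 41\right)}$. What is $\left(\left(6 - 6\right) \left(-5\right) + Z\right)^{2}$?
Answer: $\frac{1}{121} \approx 0.0082645$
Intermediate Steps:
$Z = \frac{1}{11}$ ($Z = \frac{1}{-28 + 39} = \frac{1}{11} \approx 0.090909$)
$\left(\left(6 - 6\right) \left(-5\right) + Z\right)^{2} = \left(\left(6 - 6\right) \left(-5\right) + \frac{1}{11}\right)^{2} = \left(0 \left(-5\right) + \frac{1}{11}\right)^{2} = \left(0 + \frac{1}{11}\right)^{2} = \left(\frac{1}{11}\right)^{2} = \frac{1}{121}$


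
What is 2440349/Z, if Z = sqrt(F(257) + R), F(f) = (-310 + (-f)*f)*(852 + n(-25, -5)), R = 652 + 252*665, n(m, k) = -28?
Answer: -2440349*I*sqrt(3406974)/13627896 ≈ -330.53*I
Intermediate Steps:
R = 168232 (R = 652 + 167580 = 168232)
F(f) = -255440 - 824*f**2 (F(f) = (-310 + (-f)*f)*(852 - 28) = (-310 - f**2)*824 = -255440 - 824*f**2)
Z = 4*I*sqrt(3406974) (Z = sqrt((-255440 - 824*257**2) + 168232) = sqrt((-255440 - 824*66049) + 168232) = sqrt((-255440 - 54424376) + 168232) = sqrt(-54679816 + 168232) = sqrt(-54511584) = 4*I*sqrt(3406974) ≈ 7383.2*I)
2440349/Z = 2440349/((4*I*sqrt(3406974))) = 2440349*(-I*sqrt(3406974)/13627896) = -2440349*I*sqrt(3406974)/13627896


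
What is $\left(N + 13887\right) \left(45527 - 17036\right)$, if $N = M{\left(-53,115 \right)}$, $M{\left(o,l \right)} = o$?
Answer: $394144494$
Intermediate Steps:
$N = -53$
$\left(N + 13887\right) \left(45527 - 17036\right) = \left(-53 + 13887\right) \left(45527 - 17036\right) = 13834 \cdot 28491 = 394144494$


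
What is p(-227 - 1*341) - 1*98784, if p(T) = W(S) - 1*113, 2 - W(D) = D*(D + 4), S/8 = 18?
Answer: -120207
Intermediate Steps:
S = 144 (S = 8*18 = 144)
W(D) = 2 - D*(4 + D) (W(D) = 2 - D*(D + 4) = 2 - D*(4 + D))
p(T) = -21423 (p(T) = (2 - 1*144**2 - 4*144) - 1*113 = (2 - 1*20736 - 576) - 113 = (2 - 20736 - 576) - 113 = -21310 - 113 = -21423)
p(-227 - 1*341) - 1*98784 = -21423 - 1*98784 = -21423 - 98784 = -120207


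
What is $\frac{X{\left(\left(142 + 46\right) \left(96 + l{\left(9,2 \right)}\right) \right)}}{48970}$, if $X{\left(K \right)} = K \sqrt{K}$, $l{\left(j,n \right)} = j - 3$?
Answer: $\frac{19176 \sqrt{4794}}{24485} \approx 54.226$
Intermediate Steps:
$l{\left(j,n \right)} = -3 + j$
$X{\left(K \right)} = K^{\frac{3}{2}}$
$\frac{X{\left(\left(142 + 46\right) \left(96 + l{\left(9,2 \right)}\right) \right)}}{48970} = \frac{\left(\left(142 + 46\right) \left(96 + \left(-3 + 9\right)\right)\right)^{\frac{3}{2}}}{48970} = \left(188 \left(96 + 6\right)\right)^{\frac{3}{2}} \cdot \frac{1}{48970} = \left(188 \cdot 102\right)^{\frac{3}{2}} \cdot \frac{1}{48970} = 19176^{\frac{3}{2}} \cdot \frac{1}{48970} = 38352 \sqrt{4794} \cdot \frac{1}{48970} = \frac{19176 \sqrt{4794}}{24485}$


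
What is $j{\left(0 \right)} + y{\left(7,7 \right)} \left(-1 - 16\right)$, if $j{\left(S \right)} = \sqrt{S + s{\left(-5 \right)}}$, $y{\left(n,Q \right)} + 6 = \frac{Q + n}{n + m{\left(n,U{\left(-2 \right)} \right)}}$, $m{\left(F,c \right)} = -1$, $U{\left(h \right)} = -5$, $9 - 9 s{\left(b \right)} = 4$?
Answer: $\frac{187}{3} + \frac{\sqrt{5}}{3} \approx 63.079$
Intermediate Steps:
$s{\left(b \right)} = \frac{5}{9}$ ($s{\left(b \right)} = 1 - \frac{4}{9} = \frac{5}{9}$)
$y{\left(n,Q \right)} = -6 + \frac{Q + n}{-1 + n}$ ($y{\left(n,Q \right)} = -6 + \frac{Q + n}{n - 1} = -6 + \frac{Q + n}{-1 + n}$)
$j{\left(S \right)} = \sqrt{\frac{5}{9} + S}$ ($j{\left(S \right)} = \sqrt{S + \frac{5}{9}} = \sqrt{\frac{5}{9} + S}$)
$j{\left(0 \right)} + y{\left(7,7 \right)} \left(-1 - 16\right) = \frac{\sqrt{5 + 9 \cdot 0}}{3} + \frac{6 + 7 - 35}{-1 + 7} \left(-1 - 16\right) = \frac{\sqrt{5 + 0}}{3} + \frac{6 + 7 - 35}{6} \left(-1 - 16\right) = \frac{\sqrt{5}}{3} + \frac{1}{6} \left(-22\right) \left(-17\right) = \frac{\sqrt{5}}{3} - - \frac{187}{3} = \frac{\sqrt{5}}{3} + \frac{187}{3} = \frac{187}{3} + \frac{\sqrt{5}}{3}$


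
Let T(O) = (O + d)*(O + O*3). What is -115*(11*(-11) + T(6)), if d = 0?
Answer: -2645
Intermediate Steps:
T(O) = 4*O² (T(O) = (O + 0)*(O + O*3) = O*(O + 3*O) = O*(4*O) = 4*O²)
-115*(11*(-11) + T(6)) = -115*(11*(-11) + 4*6²) = -115*(-121 + 4*36) = -115*(-121 + 144) = -115*23 = -2645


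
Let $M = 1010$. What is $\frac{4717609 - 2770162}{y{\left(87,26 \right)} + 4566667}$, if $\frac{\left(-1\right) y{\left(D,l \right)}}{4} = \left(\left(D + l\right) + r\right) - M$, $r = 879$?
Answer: $\frac{1947447}{4566739} \approx 0.42644$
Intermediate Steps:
$y{\left(D,l \right)} = 524 - 4 D - 4 l$ ($y{\left(D,l \right)} = - 4 \left(\left(\left(D + l\right) + 879\right) - 1010\right) = - 4 \left(\left(879 + D + l\right) - 1010\right) = - 4 \left(-131 + D + l\right) = 524 - 4 D - 4 l$)
$\frac{4717609 - 2770162}{y{\left(87,26 \right)} + 4566667} = \frac{4717609 - 2770162}{\left(524 - 348 - 104\right) + 4566667} = \frac{1947447}{\left(524 - 348 - 104\right) + 4566667} = \frac{1947447}{72 + 4566667} = \frac{1947447}{4566739}$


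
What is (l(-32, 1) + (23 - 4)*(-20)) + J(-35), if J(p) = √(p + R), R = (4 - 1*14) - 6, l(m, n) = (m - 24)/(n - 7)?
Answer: -1112/3 + I*√51 ≈ -370.67 + 7.1414*I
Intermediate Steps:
l(m, n) = (-24 + m)/(-7 + n)
R = -16 (R = (4 - 14) - 6 = -10 - 6 = -16)
J(p) = √(-16 + p) (J(p) = √(p - 16) = √(-16 + p))
(l(-32, 1) + (23 - 4)*(-20)) + J(-35) = ((-24 - 32)/(-7 + 1) + (23 - 4)*(-20)) + √(-16 - 35) = (-56/(-6) + 19*(-20)) + √(-51) = (-⅙*(-56) - 380) + I*√51 = (28/3 - 380) + I*√51 = -1112/3 + I*√51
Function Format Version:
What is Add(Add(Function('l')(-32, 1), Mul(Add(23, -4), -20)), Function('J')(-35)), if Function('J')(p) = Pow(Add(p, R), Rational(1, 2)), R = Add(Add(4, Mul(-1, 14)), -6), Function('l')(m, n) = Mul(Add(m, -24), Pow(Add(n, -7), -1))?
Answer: Add(Rational(-1112, 3), Mul(I, Pow(51, Rational(1, 2)))) ≈ Add(-370.67, Mul(7.1414, I))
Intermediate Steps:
Function('l')(m, n) = Mul(Pow(Add(-7, n), -1), Add(-24, m)) (Function('l')(m, n) = Mul(Add(-24, m), Pow(Add(-7, n), -1)) = Mul(Pow(Add(-7, n), -1), Add(-24, m)))
R = -16 (R = Add(Add(4, -14), -6) = Add(-10, -6) = -16)
Function('J')(p) = Pow(Add(-16, p), Rational(1, 2)) (Function('J')(p) = Pow(Add(p, -16), Rational(1, 2)) = Pow(Add(-16, p), Rational(1, 2)))
Add(Add(Function('l')(-32, 1), Mul(Add(23, -4), -20)), Function('J')(-35)) = Add(Add(Mul(Pow(Add(-7, 1), -1), Add(-24, -32)), Mul(Add(23, -4), -20)), Pow(Add(-16, -35), Rational(1, 2))) = Add(Add(Mul(Pow(-6, -1), -56), Mul(19, -20)), Pow(-51, Rational(1, 2))) = Add(Add(Mul(Rational(-1, 6), -56), -380), Mul(I, Pow(51, Rational(1, 2)))) = Add(Add(Rational(28, 3), -380), Mul(I, Pow(51, Rational(1, 2)))) = Add(Rational(-1112, 3), Mul(I, Pow(51, Rational(1, 2))))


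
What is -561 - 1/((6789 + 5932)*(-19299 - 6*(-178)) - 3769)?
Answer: -130107299519/231920320 ≈ -561.00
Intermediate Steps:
-561 - 1/((6789 + 5932)*(-19299 - 6*(-178)) - 3769) = -561 - 1/(12721*(-19299 + 1068) - 3769) = -561 - 1/(12721*(-18231) - 3769) = -561 - 1/(-231916551 - 3769) = -561 - 1/(-231920320) = -561 - 1*(-1/231920320) = -561 + 1/231920320 = -130107299519/231920320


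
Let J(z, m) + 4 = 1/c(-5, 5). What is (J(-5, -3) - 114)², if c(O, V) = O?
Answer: 349281/25 ≈ 13971.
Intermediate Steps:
J(z, m) = -21/5 (J(z, m) = -4 + 1/(-5) = -4 - ⅕ = -21/5)
(J(-5, -3) - 114)² = (-21/5 - 114)² = (-591/5)² = 349281/25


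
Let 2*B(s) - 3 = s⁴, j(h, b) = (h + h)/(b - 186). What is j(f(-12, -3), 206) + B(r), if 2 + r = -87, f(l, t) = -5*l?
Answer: 31371128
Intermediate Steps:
r = -89 (r = -2 - 87 = -89)
j(h, b) = 2*h/(-186 + b) (j(h, b) = (2*h)/(-186 + b) = 2*h/(-186 + b))
B(s) = 3/2 + s⁴/2
j(f(-12, -3), 206) + B(r) = 2*(-5*(-12))/(-186 + 206) + (3/2 + (½)*(-89)⁴) = 2*60/20 + (3/2 + (½)*62742241) = 2*60*(1/20) + (3/2 + 62742241/2) = 6 + 31371122 = 31371128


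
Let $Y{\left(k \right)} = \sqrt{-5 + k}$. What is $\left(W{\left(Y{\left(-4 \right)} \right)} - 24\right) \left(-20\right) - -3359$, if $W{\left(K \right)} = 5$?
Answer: $3739$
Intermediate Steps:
$\left(W{\left(Y{\left(-4 \right)} \right)} - 24\right) \left(-20\right) - -3359 = \left(5 - 24\right) \left(-20\right) - -3359 = \left(-19\right) \left(-20\right) + 3359 = 380 + 3359 = 3739$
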